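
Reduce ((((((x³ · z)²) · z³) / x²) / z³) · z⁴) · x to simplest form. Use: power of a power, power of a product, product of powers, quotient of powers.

((((((x³ · z)²) · z³) / x²) / z³) · z⁴) · x
= (((((((x³)²) · (z²)) · z³) / x²) / z³) · z⁴) · x    [power of a product]
= (((((x⁶ · (z²)) · z³) / x²) / z³) · z⁴) · x    [power of a power]
= x⁵·z⁶    [quotient of powers; product of powers]

x⁵·z⁶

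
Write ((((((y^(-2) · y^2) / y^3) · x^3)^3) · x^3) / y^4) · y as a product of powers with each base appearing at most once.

x^12·y^(-12)

((((((y^(-2) · y^2) / y^3) · x^3)^3) · x^3) / y^4) · y
= ((((((y^(-2) · y^2) / y^3)^3) · ((x^3)^3)) · x^3) / y^4) · y    [power of a product]
= ((((((y^(-2) · y^2)^3) / ((y^3)^3)) · ((x^3)^3)) · x^3) / y^4) · y    [power of a quotient]
= (((((((y^(-2))^3) · ((y^2)^3)) / ((y^3)^3)) · ((x^3)^3)) · x^3) / y^4) · y    [power of a product]
= (((((y^(-6) · ((y^2)^3)) / ((y^3)^3)) · ((x^3)^3)) · x^3) / y^4) · y    [power of a power]
= (((((y^(-6) · y^6) / ((y^3)^3)) · ((x^3)^3)) · x^3) / y^4) · y    [power of a power]
= ((((y^0 / ((y^3)^3)) · ((x^3)^3)) · x^3) / y^4) · y    [product of powers]
= ((((y^0 / y^9) · ((x^3)^3)) · x^3) / y^4) · y    [power of a power]
= (((y^(-9) · ((x^3)^3)) · x^3) / y^4) · y    [quotient of powers]
= (((y^(-9) · x^9) · x^3) / y^4) · y    [power of a power]
= x^12·y^(-12)    [quotient of powers; product of powers]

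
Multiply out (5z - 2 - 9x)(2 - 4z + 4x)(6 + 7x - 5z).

128z + 592xz - 210z^2 - 420xz^2 + 100z^3 + 572x^2z - 24 - 184x - 398x^2 - 252x^3

(5z - 2 - 9x)(2 - 4z + 4x)(6 + 7x - 5z)
= (10z - 20z^2 + 20xz - 4 + 8z - 8x - 18x + 36xz - 36x^2)(6 + 7x - 5z)    [distributive law]
= (18z - 20z^2 + 56xz - 4 - 26x - 36x^2)(6 + 7x - 5z)    [combine like terms]
= 108z + 126xz - 90z^2 - 120z^2 - 140xz^2 + 100z^3 + 336xz + 392x^2z - 280xz^2 - 24 - 28x + 20z - 156x - 182x^2 + 130xz - 216x^2 - 252x^3 + 180x^2z    [distributive law]
= 128z + 592xz - 210z^2 - 420xz^2 + 100z^3 + 572x^2z - 24 - 184x - 398x^2 - 252x^3    [combine like terms]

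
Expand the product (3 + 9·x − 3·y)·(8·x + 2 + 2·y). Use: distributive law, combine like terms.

(3 + 9·x − 3·y)·(8·x + 2 + 2·y)
= 24·x + 6 + 6·y + 72·x^2 + 18·x + 18·x·y − 24·x·y − 6·y − 6·y^2    [distributive law]
= 42·x + 6 + 72·x^2 − 6·x·y − 6·y^2    [combine like terms]

42·x + 6 + 72·x^2 − 6·x·y − 6·y^2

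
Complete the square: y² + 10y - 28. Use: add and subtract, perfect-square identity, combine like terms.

y² + 10y - 28
= y² + 10y + 25 - 25 - 28    [add and subtract 25]
= (y + 5)² - 25 - 28    [perfect-square identity]
= (y + 5)² - 53    [combine constants]

(y + 5)² - 53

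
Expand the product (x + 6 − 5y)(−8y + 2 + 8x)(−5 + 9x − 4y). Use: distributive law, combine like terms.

−482xy − 464x^2y + 552xy^2 − 142x + 410x^2 + 72x^3 + 242y + 32y^2 − 60 − 160y^3

(x + 6 − 5y)(−8y + 2 + 8x)(−5 + 9x − 4y)
= (−8xy + 2x + 8x^2 − 48y + 12 + 48x + 40y^2 − 10y − 40xy)(−5 + 9x − 4y)    [distributive law]
= (−48xy + 50x + 8x^2 − 58y + 12 + 40y^2)(−5 + 9x − 4y)    [combine like terms]
= 240xy − 432x^2y + 192xy^2 − 250x + 450x^2 − 200xy − 40x^2 + 72x^3 − 32x^2y + 290y − 522xy + 232y^2 − 60 + 108x − 48y − 200y^2 + 360xy^2 − 160y^3    [distributive law]
= −482xy − 464x^2y + 552xy^2 − 142x + 410x^2 + 72x^3 + 242y + 32y^2 − 60 − 160y^3    [combine like terms]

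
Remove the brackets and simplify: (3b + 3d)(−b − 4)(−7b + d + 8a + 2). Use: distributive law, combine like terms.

21b^3 + 18b^2d − 24ab^2 + 78b^2 + 66bd − 96ab − 24b − 3bd^2 − 24abd − 12d^2 − 96ad − 24d

(3b + 3d)(−b − 4)(−7b + d + 8a + 2)
= (−3b^2 − 12b − 3bd − 12d)(−7b + d + 8a + 2)    [distributive law]
= 21b^3 − 3b^2d − 24ab^2 − 6b^2 + 84b^2 − 12bd − 96ab − 24b + 21b^2d − 3bd^2 − 24abd − 6bd + 84bd − 12d^2 − 96ad − 24d    [distributive law]
= 21b^3 + 18b^2d − 24ab^2 + 78b^2 + 66bd − 96ab − 24b − 3bd^2 − 24abd − 12d^2 − 96ad − 24d    [combine like terms]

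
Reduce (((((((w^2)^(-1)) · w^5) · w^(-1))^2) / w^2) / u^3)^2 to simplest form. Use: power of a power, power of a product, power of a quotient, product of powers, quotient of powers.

u^(-6)·w^4

(((((((w^2)^(-1)) · w^5) · w^(-1))^2) / w^2) / u^3)^2
= (((((((w^2)^(-1)) · w^5) · w^(-1))^2) / w^2)^2) / ((u^3)^2)    [power of a quotient]
= (((((((w^2)^(-1)) · w^5) · w^(-1))^2)^2) / ((w^2)^2)) / ((u^3)^2)    [power of a quotient]
= ((((((w^2)^(-1)) · w^5) · w^(-1))^4) / ((w^2)^2)) / ((u^3)^2)    [power of a power]
= ((((((w^2)^(-1)) · w^5)^4) · ((w^(-1))^4)) / ((w^2)^2)) / ((u^3)^2)    [power of a product]
= ((((((w^2)^(-1))^4) · ((w^5)^4)) · ((w^(-1))^4)) / ((w^2)^2)) / ((u^3)^2)    [power of a product]
= (((((w^2)^(-4)) · ((w^5)^4)) · ((w^(-1))^4)) / ((w^2)^2)) / ((u^3)^2)    [power of a power]
= (((w^(-8) · ((w^5)^4)) · ((w^(-1))^4)) / ((w^2)^2)) / ((u^3)^2)    [power of a power]
= (((w^(-8) · w^20) · ((w^(-1))^4)) / ((w^2)^2)) / ((u^3)^2)    [power of a power]
= ((w^12 · ((w^(-1))^4)) / ((w^2)^2)) / ((u^3)^2)    [product of powers]
= ((w^12 · w^(-4)) / ((w^2)^2)) / ((u^3)^2)    [power of a power]
= (w^8 / ((w^2)^2)) / ((u^3)^2)    [product of powers]
= (w^8 / w^4) / ((u^3)^2)    [power of a power]
= w^4 / ((u^3)^2)    [quotient of powers]
= w^4 / u^6    [power of a power]
= u^(-6)·w^4    [quotient of powers]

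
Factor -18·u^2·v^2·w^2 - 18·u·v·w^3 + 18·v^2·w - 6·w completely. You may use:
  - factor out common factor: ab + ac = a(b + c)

6·w(-3·u^2·v^2·w - 3·u·v·w^2 + 3·v^2 - 1)

-18·u^2·v^2·w^2 - 18·u·v·w^3 + 18·v^2·w - 6·w
= 6(-3·u^2·v^2·w^2 - 3·u·v·w^3 + 3·v^2·w - w)    [factor out 6]
= 6·w(-3·u^2·v^2·w - 3·u·v·w^2 + 3·v^2 - 1)    [factor out w]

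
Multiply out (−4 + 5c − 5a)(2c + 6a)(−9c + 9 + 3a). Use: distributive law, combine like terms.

162c^2 − 72c + 372ac − 216a − 342a^2 − 90c^3 − 150ac^2 + 330a^2c − 90a^3

(−4 + 5c − 5a)(2c + 6a)(−9c + 9 + 3a)
= (−8c − 24a + 10c^2 + 30ac − 10ac − 30a^2)(−9c + 9 + 3a)    [distributive law]
= (−8c − 24a + 10c^2 + 20ac − 30a^2)(−9c + 9 + 3a)    [combine like terms]
= 72c^2 − 72c − 24ac + 216ac − 216a − 72a^2 − 90c^3 + 90c^2 + 30ac^2 − 180ac^2 + 180ac + 60a^2c + 270a^2c − 270a^2 − 90a^3    [distributive law]
= 162c^2 − 72c + 372ac − 216a − 342a^2 − 90c^3 − 150ac^2 + 330a^2c − 90a^3    [combine like terms]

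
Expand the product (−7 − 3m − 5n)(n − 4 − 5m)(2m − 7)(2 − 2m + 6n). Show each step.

−1712mn + 278m^2n − 858mn^2 − 1358n − 476n^2 − 154m + 524m^2 − 392 + 82m^3 + 92m^3n + 284m^2n^2 − 60m^4 − 60mn^3 + 210n^3

(−7 − 3m − 5n)(n − 4 − 5m)(2m − 7)(2 − 2m + 6n)
= (−7n + 28 + 35m − 3mn + 12m + 15m^2 − 5n^2 + 20n + 25mn)(2m − 7)(2 − 2m + 6n)    [distributive law]
= (13n + 28 + 47m + 22mn + 15m^2 − 5n^2)(2m − 7)(2 − 2m + 6n)    [combine like terms]
= (26mn − 91n + 56m − 196 + 94m^2 − 329m + 44m^2n − 154mn + 30m^3 − 105m^2 − 10mn^2 + 35n^2)(2 − 2m + 6n)    [distributive law]
= (−128mn − 91n − 273m − 196 − 11m^2 + 44m^2n + 30m^3 − 10mn^2 + 35n^2)(2 − 2m + 6n)    [combine like terms]
= −256mn + 256m^2n − 768mn^2 − 182n + 182mn − 546n^2 − 546m + 546m^2 − 1638mn − 392 + 392m − 1176n − 22m^2 + 22m^3 − 66m^2n + 88m^2n − 88m^3n + 264m^2n^2 + 60m^3 − 60m^4 + 180m^3n − 20mn^2 + 20m^2n^2 − 60mn^3 + 70n^2 − 70mn^2 + 210n^3    [distributive law]
= −1712mn + 278m^2n − 858mn^2 − 1358n − 476n^2 − 154m + 524m^2 − 392 + 82m^3 + 92m^3n + 284m^2n^2 − 60m^4 − 60mn^3 + 210n^3    [combine like terms]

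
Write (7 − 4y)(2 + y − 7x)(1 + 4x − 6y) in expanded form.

(7 − 4y)(2 + y − 7x)(1 + 4x − 6y)
= (14 + 7y − 49x − 8y − 4y² + 28xy)(1 + 4x − 6y)    [distributive law]
= (14 − y − 49x − 4y² + 28xy)(1 + 4x − 6y)    [combine like terms]
= 14 + 56x − 84y − y − 4xy + 6y² − 49x − 196x² + 294xy − 4y² − 16xy² + 24y³ + 28xy + 112x²y − 168xy²    [distributive law]
= 14 + 7x − 85y + 318xy + 2y² − 196x² − 184xy² + 24y³ + 112x²y    [combine like terms]

14 + 7x − 85y + 318xy + 2y² − 196x² − 184xy² + 24y³ + 112x²y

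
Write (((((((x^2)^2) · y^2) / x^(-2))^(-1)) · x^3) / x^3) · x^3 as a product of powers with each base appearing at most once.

x^(-3)y^(-2)

(((((((x^2)^2) · y^2) / x^(-2))^(-1)) · x^3) / x^3) · x^3
= (((((((x^2)^2) · y^2)^(-1)) / ((x^(-2))^(-1))) · x^3) / x^3) · x^3    [power of a quotient]
= (((((((x^2)^2)^(-1)) · ((y^2)^(-1))) / ((x^(-2))^(-1))) · x^3) / x^3) · x^3    [power of a product]
= ((((((x^2)^(-2)) · ((y^2)^(-1))) / ((x^(-2))^(-1))) · x^3) / x^3) · x^3    [power of a power]
= ((((x^(-4) · ((y^2)^(-1))) / ((x^(-2))^(-1))) · x^3) / x^3) · x^3    [power of a power]
= ((((x^(-4) · y^(-2)) / ((x^(-2))^(-1))) · x^3) / x^3) · x^3    [power of a power]
= ((((x^(-4) · y^(-2)) / x^2) · x^3) / x^3) · x^3    [power of a power]
= x^(-3)y^(-2)    [quotient of powers; product of powers]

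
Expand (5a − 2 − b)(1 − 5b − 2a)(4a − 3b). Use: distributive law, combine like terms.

36a^2 + 9ab − 62a^2b + 89ab^2 − 40a^3 − 8a + 6b − 27b^2 − 15b^3

(5a − 2 − b)(1 − 5b − 2a)(4a − 3b)
= (5a − 25ab − 10a^2 − 2 + 10b + 4a − b + 5b^2 + 2ab)(4a − 3b)    [distributive law]
= (9a − 23ab − 10a^2 − 2 + 9b + 5b^2)(4a − 3b)    [combine like terms]
= 36a^2 − 27ab − 92a^2b + 69ab^2 − 40a^3 + 30a^2b − 8a + 6b + 36ab − 27b^2 + 20ab^2 − 15b^3    [distributive law]
= 36a^2 + 9ab − 62a^2b + 89ab^2 − 40a^3 − 8a + 6b − 27b^2 − 15b^3    [combine like terms]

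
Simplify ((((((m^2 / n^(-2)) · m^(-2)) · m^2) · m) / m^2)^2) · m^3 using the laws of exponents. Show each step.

m^5n^4

((((((m^2 / n^(-2)) · m^(-2)) · m^2) · m) / m^2)^2) · m^3
= ((((((m^2 / n^(-2)) · m^(-2)) · m^2) · m)^2) / ((m^2)^2)) · m^3    [power of a quotient]
= ((((((m^2 / n^(-2)) · m^(-2)) · m^2)^2) · (m^2)) / ((m^2)^2)) · m^3    [power of a product]
= ((((((m^2 / n^(-2)) · m^(-2))^2) · ((m^2)^2)) · (m^2)) / ((m^2)^2)) · m^3    [power of a product]
= ((((((m^2 / n^(-2))^2) · ((m^(-2))^2)) · ((m^2)^2)) · (m^2)) / ((m^2)^2)) · m^3    [power of a product]
= (((((((m^2)^2) / ((n^(-2))^2)) · ((m^(-2))^2)) · ((m^2)^2)) · (m^2)) / ((m^2)^2)) · m^3    [power of a quotient]
= (((((m^4 / ((n^(-2))^2)) · ((m^(-2))^2)) · ((m^2)^2)) · (m^2)) / ((m^2)^2)) · m^3    [power of a power]
= (((((m^4 / n^(-4)) · ((m^(-2))^2)) · ((m^2)^2)) · (m^2)) / ((m^2)^2)) · m^3    [power of a power]
= (((((m^4 / n^(-4)) · m^(-4)) · ((m^2)^2)) · (m^2)) / ((m^2)^2)) · m^3    [power of a power]
= (((((m^4 / n^(-4)) · m^(-4)) · m^4) · (m^2)) / ((m^2)^2)) · m^3    [power of a power]
= (((((m^4 / n^(-4)) · m^(-4)) · m^4) · m^2) / m^4) · m^3    [power of a power]
= m^5n^4    [quotient of powers; product of powers]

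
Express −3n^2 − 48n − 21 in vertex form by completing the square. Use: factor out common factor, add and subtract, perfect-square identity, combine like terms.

−3(n + 8)^2 + 171

−3n^2 − 48n − 21
= −3(n^2 + 16n) − 21    [factor out -3 from the n-terms]
= −3(n^2 + 16n + 64 − 64) − 21    [add and subtract 64 inside the bracket]
= −3(n + 8)^2 + 192 − 21    [perfect-square identity]
= −3(n + 8)^2 + 171    [combine constants]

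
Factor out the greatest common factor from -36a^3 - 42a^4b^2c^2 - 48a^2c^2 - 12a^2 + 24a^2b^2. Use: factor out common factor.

6a^2(-6a - 7a^2b^2c^2 - 8c^2 - 2 + 4b^2)

-36a^3 - 42a^4b^2c^2 - 48a^2c^2 - 12a^2 + 24a^2b^2
= 6(-6a^3 - 7a^4b^2c^2 - 8a^2c^2 - 2a^2 + 4a^2b^2)    [factor out 6]
= 6a^2(-6a - 7a^2b^2c^2 - 8c^2 - 2 + 4b^2)    [factor out a^2]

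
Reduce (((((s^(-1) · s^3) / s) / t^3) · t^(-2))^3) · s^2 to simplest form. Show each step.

(((((s^(-1) · s^3) / s) / t^3) · t^(-2))^3) · s^2
= (((((s^(-1) · s^3) / s) / t^3)^3) · ((t^(-2))^3)) · s^2    [power of a product]
= (((((s^(-1) · s^3) / s)^3) / ((t^3)^3)) · ((t^(-2))^3)) · s^2    [power of a quotient]
= (((((s^(-1) · s^3)^3) / (s^3)) / ((t^3)^3)) · ((t^(-2))^3)) · s^2    [power of a quotient]
= ((((((s^(-1))^3) · ((s^3)^3)) / (s^3)) / ((t^3)^3)) · ((t^(-2))^3)) · s^2    [power of a product]
= ((((s^(-3) · ((s^3)^3)) / (s^3)) / ((t^3)^3)) · ((t^(-2))^3)) · s^2    [power of a power]
= ((((s^(-3) · s^9) / (s^3)) / ((t^3)^3)) · ((t^(-2))^3)) · s^2    [power of a power]
= (((s^6 / (s^3)) / ((t^3)^3)) · ((t^(-2))^3)) · s^2    [product of powers]
= ((s^3 / ((t^3)^3)) · ((t^(-2))^3)) · s^2    [quotient of powers]
= ((s^3 / t^9) · ((t^(-2))^3)) · s^2    [power of a power]
= ((s^3 / t^9) · t^(-6)) · s^2    [power of a power]
= s^5t^(-15)    [quotient of powers; product of powers]

s^5t^(-15)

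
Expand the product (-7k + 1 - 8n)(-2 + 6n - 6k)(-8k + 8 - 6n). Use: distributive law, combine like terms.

(-7k + 1 - 8n)(-2 + 6n - 6k)(-8k + 8 - 6n)
= (14k - 42kn + 42k² - 2 + 6n - 6k + 16n - 48n² + 48kn)(-8k + 8 - 6n)    [distributive law]
= (8k + 6kn + 42k² - 2 + 22n - 48n²)(-8k + 8 - 6n)    [combine like terms]
= -64k² + 64k - 48kn - 48k²n + 48kn - 36kn² - 336k³ + 336k² - 252k²n + 16k - 16 + 12n - 176kn + 176n - 132n² + 384kn² - 384n² + 288n³    [distributive law]
= 272k² + 80k - 176kn - 300k²n + 348kn² - 336k³ - 16 + 188n - 516n² + 288n³    [combine like terms]

272k² + 80k - 176kn - 300k²n + 348kn² - 336k³ - 16 + 188n - 516n² + 288n³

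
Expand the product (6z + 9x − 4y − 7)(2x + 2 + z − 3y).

21xz + 5z + 6z^2 − 22yz + 18x^2 + 4x − 35xy + 13y + 12y^2 − 14

(6z + 9x − 4y − 7)(2x + 2 + z − 3y)
= 12xz + 12z + 6z^2 − 18yz + 18x^2 + 18x + 9xz − 27xy − 8xy − 8y − 4yz + 12y^2 − 14x − 14 − 7z + 21y    [distributive law]
= 21xz + 5z + 6z^2 − 22yz + 18x^2 + 4x − 35xy + 13y + 12y^2 − 14    [combine like terms]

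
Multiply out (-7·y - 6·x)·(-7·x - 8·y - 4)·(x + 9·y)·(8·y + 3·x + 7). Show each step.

(-7·y - 6·x)·(-7·x - 8·y - 4)·(x + 9·y)·(8·y + 3·x + 7)
= (49·x·y + 56·y^2 + 28·y + 42·x^2 + 48·x·y + 24·x)·(x + 9·y)·(8·y + 3·x + 7)    [distributive law]
= (97·x·y + 56·y^2 + 28·y + 42·x^2 + 24·x)·(x + 9·y)·(8·y + 3·x + 7)    [combine like terms]
= (97·x^2·y + 873·x·y^2 + 56·x·y^2 + 504·y^3 + 28·x·y + 252·y^2 + 42·x^3 + 378·x^2·y + 24·x^2 + 216·x·y)·(8·y + 3·x + 7)    [distributive law]
= (475·x^2·y + 929·x·y^2 + 504·y^3 + 244·x·y + 252·y^2 + 42·x^3 + 24·x^2)·(8·y + 3·x + 7)    [combine like terms]
= 3800·x^2·y^2 + 1425·x^3·y + 3325·x^2·y + 7432·x·y^3 + 2787·x^2·y^2 + 6503·x·y^2 + 4032·y^4 + 1512·x·y^3 + 3528·y^3 + 1952·x·y^2 + 732·x^2·y + 1708·x·y + 2016·y^3 + 756·x·y^2 + 1764·y^2 + 336·x^3·y + 126·x^4 + 294·x^3 + 192·x^2·y + 72·x^3 + 168·x^2    [distributive law]
= 6587·x^2·y^2 + 1761·x^3·y + 4249·x^2·y + 8944·x·y^3 + 9211·x·y^2 + 4032·y^4 + 5544·y^3 + 1708·x·y + 1764·y^2 + 126·x^4 + 366·x^3 + 168·x^2    [combine like terms]

6587·x^2·y^2 + 1761·x^3·y + 4249·x^2·y + 8944·x·y^3 + 9211·x·y^2 + 4032·y^4 + 5544·y^3 + 1708·x·y + 1764·y^2 + 126·x^4 + 366·x^3 + 168·x^2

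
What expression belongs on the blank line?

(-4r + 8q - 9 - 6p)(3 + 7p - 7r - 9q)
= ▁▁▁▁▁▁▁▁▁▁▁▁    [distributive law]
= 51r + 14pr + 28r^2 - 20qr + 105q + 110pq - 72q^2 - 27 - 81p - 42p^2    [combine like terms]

Applying distributive law to the line above:

-12r - 28pr + 28r^2 + 36qr + 24q + 56pq - 56qr - 72q^2 - 27 - 63p + 63r + 81q - 18p - 42p^2 + 42pr + 54pq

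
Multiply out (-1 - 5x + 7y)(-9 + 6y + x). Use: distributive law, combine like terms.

9 - 69y + 44x - 23xy - 5x^2 + 42y^2

(-1 - 5x + 7y)(-9 + 6y + x)
= 9 - 6y - x + 45x - 30xy - 5x^2 - 63y + 42y^2 + 7xy    [distributive law]
= 9 - 69y + 44x - 23xy - 5x^2 + 42y^2    [combine like terms]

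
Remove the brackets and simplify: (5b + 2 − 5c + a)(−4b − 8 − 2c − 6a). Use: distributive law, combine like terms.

(5b + 2 − 5c + a)(−4b − 8 − 2c − 6a)
= −20b² − 40b − 10bc − 30ab − 8b − 16 − 4c − 12a + 20bc + 40c + 10c² + 30ac − 4ab − 8a − 2ac − 6a²    [distributive law]
= −20b² − 48b + 10bc − 34ab − 16 + 36c − 20a + 10c² + 28ac − 6a²    [combine like terms]

−20b² − 48b + 10bc − 34ab − 16 + 36c − 20a + 10c² + 28ac − 6a²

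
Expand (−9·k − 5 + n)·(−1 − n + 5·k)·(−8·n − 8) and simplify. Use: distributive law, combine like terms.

(−9·k − 5 + n)·(−1 − n + 5·k)·(−8·n − 8)
= (9·k + 9·k·n − 45·k^2 + 5 + 5·n − 25·k − n − n^2 + 5·k·n)·(−8·n − 8)    [distributive law]
= (−16·k + 14·k·n − 45·k^2 + 5 + 4·n − n^2)·(−8·n − 8)    [combine like terms]
= 128·k·n + 128·k − 112·k·n^2 − 112·k·n + 360·k^2·n + 360·k^2 − 40·n − 40 − 32·n^2 − 32·n + 8·n^3 + 8·n^2    [distributive law]
= 16·k·n + 128·k − 112·k·n^2 + 360·k^2·n + 360·k^2 − 72·n − 40 − 24·n^2 + 8·n^3    [combine like terms]

16·k·n + 128·k − 112·k·n^2 + 360·k^2·n + 360·k^2 − 72·n − 40 − 24·n^2 + 8·n^3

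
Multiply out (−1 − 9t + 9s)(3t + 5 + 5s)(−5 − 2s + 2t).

(−1 − 9t + 9s)(3t + 5 + 5s)(−5 − 2s + 2t)
= (−3t − 5 − 5s − 27t^2 − 45t − 45st + 27st + 45s + 45s^2)(−5 − 2s + 2t)    [distributive law]
= (−48t − 5 + 40s − 27t^2 − 18st + 45s^2)(−5 − 2s + 2t)    [combine like terms]
= 240t + 96st − 96t^2 + 25 + 10s − 10t − 200s − 80s^2 + 80st + 135t^2 + 54st^2 − 54t^3 + 90st + 36s^2t − 36st^2 − 225s^2 − 90s^3 + 90s^2t    [distributive law]
= 230t + 266st + 39t^2 + 25 − 190s − 305s^2 + 18st^2 − 54t^3 + 126s^2t − 90s^3    [combine like terms]

230t + 266st + 39t^2 + 25 − 190s − 305s^2 + 18st^2 − 54t^3 + 126s^2t − 90s^3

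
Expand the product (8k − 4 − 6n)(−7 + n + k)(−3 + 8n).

180k − 486kn + 16kn² − 24k² + 64k²n − 84 + 110n + 322n² − 48n³

(8k − 4 − 6n)(−7 + n + k)(−3 + 8n)
= (−56k + 8kn + 8k² + 28 − 4n − 4k + 42n − 6n² − 6kn)(−3 + 8n)    [distributive law]
= (−60k + 2kn + 8k² + 28 + 38n − 6n²)(−3 + 8n)    [combine like terms]
= 180k − 480kn − 6kn + 16kn² − 24k² + 64k²n − 84 + 224n − 114n + 304n² + 18n² − 48n³    [distributive law]
= 180k − 486kn + 16kn² − 24k² + 64k²n − 84 + 110n + 322n² − 48n³    [combine like terms]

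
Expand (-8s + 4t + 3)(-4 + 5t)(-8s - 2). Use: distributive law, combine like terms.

-256s² + 32s + 320s²t + 88st + 2t - 160st² - 40t² + 24

(-8s + 4t + 3)(-4 + 5t)(-8s - 2)
= (32s - 40st - 16t + 20t² - 12 + 15t)(-8s - 2)    [distributive law]
= (32s - 40st - t + 20t² - 12)(-8s - 2)    [combine like terms]
= -256s² - 64s + 320s²t + 80st + 8st + 2t - 160st² - 40t² + 96s + 24    [distributive law]
= -256s² + 32s + 320s²t + 88st + 2t - 160st² - 40t² + 24    [combine like terms]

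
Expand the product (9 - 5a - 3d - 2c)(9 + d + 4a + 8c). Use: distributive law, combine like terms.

81 - 18d - 9a + 54c - 17ad - 20a² - 48ac - 3d² - 26cd - 16c²

(9 - 5a - 3d - 2c)(9 + d + 4a + 8c)
= 81 + 9d + 36a + 72c - 45a - 5ad - 20a² - 40ac - 27d - 3d² - 12ad - 24cd - 18c - 2cd - 8ac - 16c²    [distributive law]
= 81 - 18d - 9a + 54c - 17ad - 20a² - 48ac - 3d² - 26cd - 16c²    [combine like terms]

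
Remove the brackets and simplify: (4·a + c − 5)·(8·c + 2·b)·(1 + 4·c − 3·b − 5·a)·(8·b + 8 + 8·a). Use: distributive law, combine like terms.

1920·a·b·c + 1536·a·c + 576·a²·c + 576·a·b·c² − 512·a·c² + 704·a²·c² − 640·a·b²·c − 1872·a²·b·c − 1280·a³·c + 512·a·b² + 384·a·b + 144·a²·b − 192·a·b³ − 512·a²·b² − 320·a³·b − 1344·b·c² − 1216·c² + 256·b·c³ + 256·c³ + 256·a·c³ − 128·b²·c² + 608·b²·c + 336·b·c − 48·b³·c − 320·c + 160·b² − 80·b + 240·b³

(4·a + c − 5)·(8·c + 2·b)·(1 + 4·c − 3·b − 5·a)·(8·b + 8 + 8·a)
= (32·a·c + 8·a·b + 8·c² + 2·b·c − 40·c − 10·b)·(1 + 4·c − 3·b − 5·a)·(8·b + 8 + 8·a)    [distributive law]
= (32·a·c + 128·a·c² − 96·a·b·c − 160·a²·c + 8·a·b + 32·a·b·c − 24·a·b² − 40·a²·b + 8·c² + 32·c³ − 24·b·c² − 40·a·c² + 2·b·c + 8·b·c² − 6·b²·c − 10·a·b·c − 40·c − 160·c² + 120·b·c + 200·a·c − 10·b − 40·b·c + 30·b² + 50·a·b)·(8·b + 8 + 8·a)    [distributive law]
= (232·a·c + 88·a·c² − 74·a·b·c − 160·a²·c + 58·a·b − 24·a·b² − 40·a²·b − 152·c² + 32·c³ − 16·b·c² + 82·b·c − 6·b²·c − 40·c − 10·b + 30·b²)·(8·b + 8 + 8·a)    [combine like terms]
= 1856·a·b·c + 1856·a·c + 1856·a²·c + 704·a·b·c² + 704·a·c² + 704·a²·c² − 592·a·b²·c − 592·a·b·c − 592·a²·b·c − 1280·a²·b·c − 1280·a²·c − 1280·a³·c + 464·a·b² + 464·a·b + 464·a²·b − 192·a·b³ − 192·a·b² − 192·a²·b² − 320·a²·b² − 320·a²·b − 320·a³·b − 1216·b·c² − 1216·c² − 1216·a·c² + 256·b·c³ + 256·c³ + 256·a·c³ − 128·b²·c² − 128·b·c² − 128·a·b·c² + 656·b²·c + 656·b·c + 656·a·b·c − 48·b³·c − 48·b²·c − 48·a·b²·c − 320·b·c − 320·c − 320·a·c − 80·b² − 80·b − 80·a·b + 240·b³ + 240·b² + 240·a·b²    [distributive law]
= 1920·a·b·c + 1536·a·c + 576·a²·c + 576·a·b·c² − 512·a·c² + 704·a²·c² − 640·a·b²·c − 1872·a²·b·c − 1280·a³·c + 512·a·b² + 384·a·b + 144·a²·b − 192·a·b³ − 512·a²·b² − 320·a³·b − 1344·b·c² − 1216·c² + 256·b·c³ + 256·c³ + 256·a·c³ − 128·b²·c² + 608·b²·c + 336·b·c − 48·b³·c − 320·c + 160·b² − 80·b + 240·b³    [combine like terms]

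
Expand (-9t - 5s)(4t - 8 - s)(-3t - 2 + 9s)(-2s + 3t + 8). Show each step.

-1089st³ + 324t⁴ + 432t³ - 390st² - 1584t² + 240s²t² + 4448st - 1152t - 962s²t + 363s³t + 2960s² - 640s - 340s³ - 90s⁴

(-9t - 5s)(4t - 8 - s)(-3t - 2 + 9s)(-2s + 3t + 8)
= (-36t² + 72t + 9st - 20st + 40s + 5s²)(-3t - 2 + 9s)(-2s + 3t + 8)    [distributive law]
= (-36t² + 72t - 11st + 40s + 5s²)(-3t - 2 + 9s)(-2s + 3t + 8)    [combine like terms]
= (108t³ + 72t² - 324st² - 216t² - 144t + 648st + 33st² + 22st - 99s²t - 120st - 80s + 360s² - 15s²t - 10s² + 45s³)(-2s + 3t + 8)    [distributive law]
= (108t³ - 144t² - 291st² - 144t + 550st - 114s²t - 80s + 350s² + 45s³)(-2s + 3t + 8)    [combine like terms]
= -216st³ + 324t⁴ + 864t³ + 288st² - 432t³ - 1152t² + 582s²t² - 873st³ - 2328st² + 288st - 432t² - 1152t - 1100s²t + 1650st² + 4400st + 228s³t - 342s²t² - 912s²t + 160s² - 240st - 640s - 700s³ + 1050s²t + 2800s² - 90s⁴ + 135s³t + 360s³    [distributive law]
= -1089st³ + 324t⁴ + 432t³ - 390st² - 1584t² + 240s²t² + 4448st - 1152t - 962s²t + 363s³t + 2960s² - 640s - 340s³ - 90s⁴    [combine like terms]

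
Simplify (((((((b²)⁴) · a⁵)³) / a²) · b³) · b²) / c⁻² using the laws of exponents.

a¹³b²⁹c²

(((((((b²)⁴) · a⁵)³) / a²) · b³) · b²) / c⁻²
= (((((((b²)⁴)³) · ((a⁵)³)) / a²) · b³) · b²) / c⁻²    [power of a product]
= ((((((b²)¹²) · ((a⁵)³)) / a²) · b³) · b²) / c⁻²    [power of a power]
= ((((b²⁴ · ((a⁵)³)) / a²) · b³) · b²) / c⁻²    [power of a power]
= ((((b²⁴ · a¹⁵) / a²) · b³) · b²) / c⁻²    [power of a power]
= a¹³b²⁹c²    [quotient of powers; product of powers]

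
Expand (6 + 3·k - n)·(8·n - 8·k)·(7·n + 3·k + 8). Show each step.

(6 + 3·k - n)·(8·n - 8·k)·(7·n + 3·k + 8)
= (48·n - 48·k + 24·k·n - 24·k^2 - 8·n^2 + 8·k·n)·(7·n + 3·k + 8)    [distributive law]
= (48·n - 48·k + 32·k·n - 24·k^2 - 8·n^2)·(7·n + 3·k + 8)    [combine like terms]
= 336·n^2 + 144·k·n + 384·n - 336·k·n - 144·k^2 - 384·k + 224·k·n^2 + 96·k^2·n + 256·k·n - 168·k^2·n - 72·k^3 - 192·k^2 - 56·n^3 - 24·k·n^2 - 64·n^2    [distributive law]
= 272·n^2 + 64·k·n + 384·n - 336·k^2 - 384·k + 200·k·n^2 - 72·k^2·n - 72·k^3 - 56·n^3    [combine like terms]

272·n^2 + 64·k·n + 384·n - 336·k^2 - 384·k + 200·k·n^2 - 72·k^2·n - 72·k^3 - 56·n^3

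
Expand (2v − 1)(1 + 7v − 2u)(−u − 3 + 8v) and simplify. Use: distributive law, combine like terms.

33uv + 7v − 82v^2 − 46uv^2 + 112v^3 + 4u^2v − 5u + 3 − 2u^2

(2v − 1)(1 + 7v − 2u)(−u − 3 + 8v)
= (2v + 14v^2 − 4uv − 1 − 7v + 2u)(−u − 3 + 8v)    [distributive law]
= (−5v + 14v^2 − 4uv − 1 + 2u)(−u − 3 + 8v)    [combine like terms]
= 5uv + 15v − 40v^2 − 14uv^2 − 42v^2 + 112v^3 + 4u^2v + 12uv − 32uv^2 + u + 3 − 8v − 2u^2 − 6u + 16uv    [distributive law]
= 33uv + 7v − 82v^2 − 46uv^2 + 112v^3 + 4u^2v − 5u + 3 − 2u^2    [combine like terms]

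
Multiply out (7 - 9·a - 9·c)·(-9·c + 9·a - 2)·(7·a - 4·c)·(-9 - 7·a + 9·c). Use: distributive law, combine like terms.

4477·a·c + 6660·a²·c - 12114·a·c² - 1116·c² + 4536·c³ - 4417·a² + 1134·a³ + 882·a - 504·c + 3969·a⁴ - 7371·a³·c - 1053·a²·c² + 7371·a·c³ - 2916·c⁴

(7 - 9·a - 9·c)·(-9·c + 9·a - 2)·(7·a - 4·c)·(-9 - 7·a + 9·c)
= (-63·c + 63·a - 14 + 81·a·c - 81·a² + 18·a + 81·c² - 81·a·c + 18·c)·(7·a - 4·c)·(-9 - 7·a + 9·c)    [distributive law]
= (-45·c + 81·a - 14 - 81·a² + 81·c²)·(7·a - 4·c)·(-9 - 7·a + 9·c)    [combine like terms]
= (-315·a·c + 180·c² + 567·a² - 324·a·c - 98·a + 56·c - 567·a³ + 324·a²·c + 567·a·c² - 324·c³)·(-9 - 7·a + 9·c)    [distributive law]
= (-639·a·c + 180·c² + 567·a² - 98·a + 56·c - 567·a³ + 324·a²·c + 567·a·c² - 324·c³)·(-9 - 7·a + 9·c)    [combine like terms]
= 5751·a·c + 4473·a²·c - 5751·a·c² - 1620·c² - 1260·a·c² + 1620·c³ - 5103·a² - 3969·a³ + 5103·a²·c + 882·a + 686·a² - 882·a·c - 504·c - 392·a·c + 504·c² + 5103·a³ + 3969·a⁴ - 5103·a³·c - 2916·a²·c - 2268·a³·c + 2916·a²·c² - 5103·a·c² - 3969·a²·c² + 5103·a·c³ + 2916·c³ + 2268·a·c³ - 2916·c⁴    [distributive law]
= 4477·a·c + 6660·a²·c - 12114·a·c² - 1116·c² + 4536·c³ - 4417·a² + 1134·a³ + 882·a - 504·c + 3969·a⁴ - 7371·a³·c - 1053·a²·c² + 7371·a·c³ - 2916·c⁴    [combine like terms]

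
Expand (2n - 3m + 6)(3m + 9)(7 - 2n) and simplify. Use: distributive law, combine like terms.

60mn - 12mn^2 + 18n - 36n^2 - 63m^2 + 18m^2n - 63m + 378

(2n - 3m + 6)(3m + 9)(7 - 2n)
= (6mn + 18n - 9m^2 - 27m + 18m + 54)(7 - 2n)    [distributive law]
= (6mn + 18n - 9m^2 - 9m + 54)(7 - 2n)    [combine like terms]
= 42mn - 12mn^2 + 126n - 36n^2 - 63m^2 + 18m^2n - 63m + 18mn + 378 - 108n    [distributive law]
= 60mn - 12mn^2 + 18n - 36n^2 - 63m^2 + 18m^2n - 63m + 378    [combine like terms]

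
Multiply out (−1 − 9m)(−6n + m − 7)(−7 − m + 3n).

(−1 − 9m)(−6n + m − 7)(−7 − m + 3n)
= (6n − m + 7 + 54mn − 9m^2 + 63m)(−7 − m + 3n)    [distributive law]
= (6n + 62m + 7 + 54mn − 9m^2)(−7 − m + 3n)    [combine like terms]
= −42n − 6mn + 18n^2 − 434m − 62m^2 + 186mn − 49 − 7m + 21n − 378mn − 54m^2n + 162mn^2 + 63m^2 + 9m^3 − 27m^2n    [distributive law]
= −21n − 198mn + 18n^2 − 441m + m^2 − 49 − 81m^2n + 162mn^2 + 9m^3    [combine like terms]

−21n − 198mn + 18n^2 − 441m + m^2 − 49 − 81m^2n + 162mn^2 + 9m^3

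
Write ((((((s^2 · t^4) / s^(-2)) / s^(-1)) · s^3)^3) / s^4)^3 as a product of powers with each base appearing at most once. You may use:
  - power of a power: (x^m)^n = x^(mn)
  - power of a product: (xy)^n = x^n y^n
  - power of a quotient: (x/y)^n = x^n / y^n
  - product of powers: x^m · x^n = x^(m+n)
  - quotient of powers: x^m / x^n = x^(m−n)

s^60·t^36

((((((s^2 · t^4) / s^(-2)) / s^(-1)) · s^3)^3) / s^4)^3
= ((((((s^2 · t^4) / s^(-2)) / s^(-1)) · s^3)^3)^3) / ((s^4)^3)    [power of a quotient]
= (((((s^2 · t^4) / s^(-2)) / s^(-1)) · s^3)^9) / ((s^4)^3)    [power of a power]
= (((((s^2 · t^4) / s^(-2)) / s^(-1))^9) · ((s^3)^9)) / ((s^4)^3)    [power of a product]
= (((((s^2 · t^4) / s^(-2))^9) / ((s^(-1))^9)) · ((s^3)^9)) / ((s^4)^3)    [power of a quotient]
= (((((s^2 · t^4)^9) / ((s^(-2))^9)) / ((s^(-1))^9)) · ((s^3)^9)) / ((s^4)^3)    [power of a quotient]
= ((((((s^2)^9) · ((t^4)^9)) / ((s^(-2))^9)) / ((s^(-1))^9)) · ((s^3)^9)) / ((s^4)^3)    [power of a product]
= ((((s^18 · ((t^4)^9)) / ((s^(-2))^9)) / ((s^(-1))^9)) · ((s^3)^9)) / ((s^4)^3)    [power of a power]
= ((((s^18 · t^36) / ((s^(-2))^9)) / ((s^(-1))^9)) · ((s^3)^9)) / ((s^4)^3)    [power of a power]
= ((((s^18 · t^36) / s^(-18)) / ((s^(-1))^9)) · ((s^3)^9)) / ((s^4)^3)    [power of a power]
= ((((s^18 · t^36) / s^(-18)) / s^(-9)) · ((s^3)^9)) / ((s^4)^3)    [power of a power]
= ((((s^18 · t^36) / s^(-18)) / s^(-9)) · s^27) / ((s^4)^3)    [power of a power]
= ((((s^18 · t^36) / s^(-18)) / s^(-9)) · s^27) / s^12    [power of a power]
= s^60·t^36    [quotient of powers; product of powers]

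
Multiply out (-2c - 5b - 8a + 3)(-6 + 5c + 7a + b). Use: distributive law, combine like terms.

27c - 10c^2 - 54ac - 27bc + 33b - 43ab - 5b^2 + 69a - 56a^2 - 18

(-2c - 5b - 8a + 3)(-6 + 5c + 7a + b)
= 12c - 10c^2 - 14ac - 2bc + 30b - 25bc - 35ab - 5b^2 + 48a - 40ac - 56a^2 - 8ab - 18 + 15c + 21a + 3b    [distributive law]
= 27c - 10c^2 - 54ac - 27bc + 33b - 43ab - 5b^2 + 69a - 56a^2 - 18    [combine like terms]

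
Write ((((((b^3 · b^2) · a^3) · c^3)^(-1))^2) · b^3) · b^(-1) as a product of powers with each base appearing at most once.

a^(-6)·b^(-8)·c^(-6)

((((((b^3 · b^2) · a^3) · c^3)^(-1))^2) · b^3) · b^(-1)
= (((((b^3 · b^2) · a^3) · c^3)^(-2)) · b^3) · b^(-1)    [power of a power]
= (((((b^3 · b^2) · a^3)^(-2)) · ((c^3)^(-2))) · b^3) · b^(-1)    [power of a product]
= (((((b^3 · b^2)^(-2)) · ((a^3)^(-2))) · ((c^3)^(-2))) · b^3) · b^(-1)    [power of a product]
= ((((((b^3)^(-2)) · ((b^2)^(-2))) · ((a^3)^(-2))) · ((c^3)^(-2))) · b^3) · b^(-1)    [power of a product]
= ((((b^(-6) · ((b^2)^(-2))) · ((a^3)^(-2))) · ((c^3)^(-2))) · b^3) · b^(-1)    [power of a power]
= ((((b^(-6) · b^(-4)) · ((a^3)^(-2))) · ((c^3)^(-2))) · b^3) · b^(-1)    [power of a power]
= (((b^(-10) · ((a^3)^(-2))) · ((c^3)^(-2))) · b^3) · b^(-1)    [product of powers]
= (((b^(-10) · a^(-6)) · ((c^3)^(-2))) · b^3) · b^(-1)    [power of a power]
= (((b^(-10) · a^(-6)) · c^(-6)) · b^3) · b^(-1)    [power of a power]
= a^(-6)·b^(-8)·c^(-6)    [product of powers]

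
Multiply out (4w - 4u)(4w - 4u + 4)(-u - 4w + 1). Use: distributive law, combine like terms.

112uw^2 - 64w^3 - 48w^2 - 32u^2w + 16uw + 16w - 16u^3 + 32u^2 - 16u

(4w - 4u)(4w - 4u + 4)(-u - 4w + 1)
= (16w^2 - 16uw + 16w - 16uw + 16u^2 - 16u)(-u - 4w + 1)    [distributive law]
= (16w^2 - 32uw + 16w + 16u^2 - 16u)(-u - 4w + 1)    [combine like terms]
= -16uw^2 - 64w^3 + 16w^2 + 32u^2w + 128uw^2 - 32uw - 16uw - 64w^2 + 16w - 16u^3 - 64u^2w + 16u^2 + 16u^2 + 64uw - 16u    [distributive law]
= 112uw^2 - 64w^3 - 48w^2 - 32u^2w + 16uw + 16w - 16u^3 + 32u^2 - 16u    [combine like terms]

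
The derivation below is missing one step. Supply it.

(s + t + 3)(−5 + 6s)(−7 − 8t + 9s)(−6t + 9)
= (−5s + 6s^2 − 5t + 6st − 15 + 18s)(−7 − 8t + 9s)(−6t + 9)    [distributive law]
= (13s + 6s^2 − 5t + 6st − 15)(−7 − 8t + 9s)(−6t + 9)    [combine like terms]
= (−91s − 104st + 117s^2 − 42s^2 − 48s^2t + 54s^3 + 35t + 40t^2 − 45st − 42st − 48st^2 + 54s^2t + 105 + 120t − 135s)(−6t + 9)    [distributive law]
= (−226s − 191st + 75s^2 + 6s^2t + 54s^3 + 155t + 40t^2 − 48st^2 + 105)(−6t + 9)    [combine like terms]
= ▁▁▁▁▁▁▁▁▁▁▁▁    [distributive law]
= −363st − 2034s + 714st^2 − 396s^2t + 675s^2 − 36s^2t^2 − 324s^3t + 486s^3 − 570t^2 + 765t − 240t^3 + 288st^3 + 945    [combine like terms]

After distributive law, the bracketed line is:

1356st − 2034s + 1146st^2 − 1719st − 450s^2t + 675s^2 − 36s^2t^2 + 54s^2t − 324s^3t + 486s^3 − 930t^2 + 1395t − 240t^3 + 360t^2 + 288st^3 − 432st^2 − 630t + 945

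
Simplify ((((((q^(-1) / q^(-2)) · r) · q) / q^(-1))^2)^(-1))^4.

q^(-24)r^(-8)

((((((q^(-1) / q^(-2)) · r) · q) / q^(-1))^2)^(-1))^4
= (((((q^(-1) / q^(-2)) · r) · q) / q^(-1))^2)^(-4)    [power of a power]
= ((((q^(-1) / q^(-2)) · r) · q) / q^(-1))^(-8)    [power of a power]
= ((((q^(-1) / q^(-2)) · r) · q)^(-8)) / ((q^(-1))^(-8))    [power of a quotient]
= ((((q^(-1) / q^(-2)) · r)^(-8)) · (q^(-8))) / ((q^(-1))^(-8))    [power of a product]
= ((((q^(-1) / q^(-2))^(-8)) · (r^(-8))) · (q^(-8))) / ((q^(-1))^(-8))    [power of a product]
= (((((q^(-1))^(-8)) / ((q^(-2))^(-8))) · (r^(-8))) · (q^(-8))) / ((q^(-1))^(-8))    [power of a quotient]
= (((q^8 / ((q^(-2))^(-8))) · (r^(-8))) · (q^(-8))) / ((q^(-1))^(-8))    [power of a power]
= (((q^8 / q^16) · (r^(-8))) · (q^(-8))) / ((q^(-1))^(-8))    [power of a power]
= ((q^(-8) · (r^(-8))) · (q^(-8))) / ((q^(-1))^(-8))    [quotient of powers]
= ((q^(-8) · r^(-8)) · q^(-8)) / q^8    [power of a power]
= q^(-24)r^(-8)    [quotient of powers; product of powers]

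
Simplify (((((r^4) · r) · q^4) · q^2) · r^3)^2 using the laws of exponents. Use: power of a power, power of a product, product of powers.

(((((r^4) · r) · q^4) · q^2) · r^3)^2
= (((((r^4) · r) · q^4) · q^2)^2) · ((r^3)^2)    [power of a product]
= (((((r^4) · r) · q^4)^2) · ((q^2)^2)) · ((r^3)^2)    [power of a product]
= (((((r^4) · r)^2) · ((q^4)^2)) · ((q^2)^2)) · ((r^3)^2)    [power of a product]
= (((((r^4)^2) · (r^2)) · ((q^4)^2)) · ((q^2)^2)) · ((r^3)^2)    [power of a product]
= ((((r^8) · (r^2)) · ((q^4)^2)) · ((q^2)^2)) · ((r^3)^2)    [power of a power]
= ((r^10 · ((q^4)^2)) · ((q^2)^2)) · ((r^3)^2)    [product of powers]
= ((r^10 · q^8) · ((q^2)^2)) · ((r^3)^2)    [power of a power]
= ((r^10 · q^8) · q^4) · ((r^3)^2)    [power of a power]
= ((r^10 · q^8) · q^4) · r^6    [power of a power]
= q^12·r^16    [product of powers]

q^12·r^16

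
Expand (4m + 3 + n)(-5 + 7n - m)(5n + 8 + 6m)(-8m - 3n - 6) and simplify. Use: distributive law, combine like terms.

(4m + 3 + n)(-5 + 7n - m)(5n + 8 + 6m)(-8m - 3n - 6)
= (-20m + 28mn - 4m^2 - 15 + 21n - 3m - 5n + 7n^2 - mn)(5n + 8 + 6m)(-8m - 3n - 6)    [distributive law]
= (-23m + 27mn - 4m^2 - 15 + 16n + 7n^2)(5n + 8 + 6m)(-8m - 3n - 6)    [combine like terms]
= (-115mn - 184m - 138m^2 + 135mn^2 + 216mn + 162m^2n - 20m^2n - 32m^2 - 24m^3 - 75n - 120 - 90m + 80n^2 + 128n + 96mn + 35n^3 + 56n^2 + 42mn^2)(-8m - 3n - 6)    [distributive law]
= (197mn - 274m - 170m^2 + 177mn^2 + 142m^2n - 24m^3 + 53n - 120 + 136n^2 + 35n^3)(-8m - 3n - 6)    [combine like terms]
= -1576m^2n - 591mn^2 - 1182mn + 2192m^2 + 822mn + 1644m + 1360m^3 + 510m^2n + 1020m^2 - 1416m^2n^2 - 531mn^3 - 1062mn^2 - 1136m^3n - 426m^2n^2 - 852m^2n + 192m^4 + 72m^3n + 144m^3 - 424mn - 159n^2 - 318n + 960m + 360n + 720 - 1088mn^2 - 408n^3 - 816n^2 - 280mn^3 - 105n^4 - 210n^3    [distributive law]
= -1918m^2n - 2741mn^2 - 784mn + 3212m^2 + 2604m + 1504m^3 - 1842m^2n^2 - 811mn^3 - 1064m^3n + 192m^4 - 975n^2 + 42n + 720 - 618n^3 - 105n^4    [combine like terms]

-1918m^2n - 2741mn^2 - 784mn + 3212m^2 + 2604m + 1504m^3 - 1842m^2n^2 - 811mn^3 - 1064m^3n + 192m^4 - 975n^2 + 42n + 720 - 618n^3 - 105n^4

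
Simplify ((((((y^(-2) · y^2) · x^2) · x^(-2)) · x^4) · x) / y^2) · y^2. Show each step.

x^5

((((((y^(-2) · y^2) · x^2) · x^(-2)) · x^4) · x) / y^2) · y^2
= (((((y^0 · x^2) · x^(-2)) · x^4) · x) / y^2) · y^2    [product of powers]
= x^5    [quotient of powers; product of powers]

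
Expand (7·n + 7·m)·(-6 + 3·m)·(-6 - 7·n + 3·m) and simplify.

252·n + 294·n^2 + 42·m·n - 147·m·n^2 - 84·m^2·n + 252·m - 252·m^2 + 63·m^3

(7·n + 7·m)·(-6 + 3·m)·(-6 - 7·n + 3·m)
= (-42·n + 21·m·n - 42·m + 21·m^2)·(-6 - 7·n + 3·m)    [distributive law]
= 252·n + 294·n^2 - 126·m·n - 126·m·n - 147·m·n^2 + 63·m^2·n + 252·m + 294·m·n - 126·m^2 - 126·m^2 - 147·m^2·n + 63·m^3    [distributive law]
= 252·n + 294·n^2 + 42·m·n - 147·m·n^2 - 84·m^2·n + 252·m - 252·m^2 + 63·m^3    [combine like terms]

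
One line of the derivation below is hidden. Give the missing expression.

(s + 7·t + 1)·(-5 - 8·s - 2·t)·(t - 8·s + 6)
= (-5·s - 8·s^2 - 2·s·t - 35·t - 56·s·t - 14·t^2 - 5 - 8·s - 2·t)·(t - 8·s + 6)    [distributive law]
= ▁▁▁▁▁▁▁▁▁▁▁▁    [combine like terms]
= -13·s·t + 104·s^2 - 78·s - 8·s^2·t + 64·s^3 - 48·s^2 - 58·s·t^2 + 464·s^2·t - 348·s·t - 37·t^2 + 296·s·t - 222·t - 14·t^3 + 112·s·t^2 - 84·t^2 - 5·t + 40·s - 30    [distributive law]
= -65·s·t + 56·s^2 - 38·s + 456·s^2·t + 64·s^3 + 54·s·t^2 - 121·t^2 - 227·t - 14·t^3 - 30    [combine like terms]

Applying combine like terms to the line above:

(-13·s - 8·s^2 - 58·s·t - 37·t - 14·t^2 - 5)·(t - 8·s + 6)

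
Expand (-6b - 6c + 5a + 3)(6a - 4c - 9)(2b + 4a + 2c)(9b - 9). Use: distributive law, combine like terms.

(-6b - 6c + 5a + 3)(6a - 4c - 9)(2b + 4a + 2c)(9b - 9)
= (-36ab + 24bc + 54b - 36ac + 24c² + 54c + 30a² - 20ac - 45a + 18a - 12c - 27)(2b + 4a + 2c)(9b - 9)    [distributive law]
= (-36ab + 24bc + 54b - 56ac + 24c² + 42c + 30a² - 27a - 27)(2b + 4a + 2c)(9b - 9)    [combine like terms]
= (-72ab² - 144a²b - 72abc + 48b²c + 96abc + 48bc² + 108b² + 216ab + 108bc - 112abc - 224a²c - 112ac² + 48bc² + 96ac² + 48c³ + 84bc + 168ac + 84c² + 60a²b + 120a³ + 60a²c - 54ab - 108a² - 54ac - 54b - 108a - 54c)(9b - 9)    [distributive law]
= (-72ab² - 84a²b - 88abc + 48b²c + 96bc² + 108b² + 162ab + 192bc - 164a²c - 16ac² + 48c³ + 114ac + 84c² + 120a³ - 108a² - 54b - 108a - 54c)(9b - 9)    [combine like terms]
= -648ab³ + 648ab² - 756a²b² + 756a²b - 792ab²c + 792abc + 432b³c - 432b²c + 864b²c² - 864bc² + 972b³ - 972b² + 1458ab² - 1458ab + 1728b²c - 1728bc - 1476a²bc + 1476a²c - 144abc² + 144ac² + 432bc³ - 432c³ + 1026abc - 1026ac + 756bc² - 756c² + 1080a³b - 1080a³ - 972a²b + 972a² - 486b² + 486b - 972ab + 972a - 486bc + 486c    [distributive law]
= -648ab³ + 2106ab² - 756a²b² - 216a²b - 792ab²c + 1818abc + 432b³c + 1296b²c + 864b²c² - 108bc² + 972b³ - 1458b² - 2430ab - 2214bc - 1476a²bc + 1476a²c - 144abc² + 144ac² + 432bc³ - 432c³ - 1026ac - 756c² + 1080a³b - 1080a³ + 972a² + 486b + 972a + 486c    [combine like terms]

-648ab³ + 2106ab² - 756a²b² - 216a²b - 792ab²c + 1818abc + 432b³c + 1296b²c + 864b²c² - 108bc² + 972b³ - 1458b² - 2430ab - 2214bc - 1476a²bc + 1476a²c - 144abc² + 144ac² + 432bc³ - 432c³ - 1026ac - 756c² + 1080a³b - 1080a³ + 972a² + 486b + 972a + 486c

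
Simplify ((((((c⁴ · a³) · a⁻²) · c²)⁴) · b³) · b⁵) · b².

a⁴b¹⁰c²⁴

((((((c⁴ · a³) · a⁻²) · c²)⁴) · b³) · b⁵) · b²
= ((((((c⁴ · a³) · a⁻²)⁴) · ((c²)⁴)) · b³) · b⁵) · b²    [power of a product]
= ((((((c⁴ · a³)⁴) · ((a⁻²)⁴)) · ((c²)⁴)) · b³) · b⁵) · b²    [power of a product]
= (((((((c⁴)⁴) · ((a³)⁴)) · ((a⁻²)⁴)) · ((c²)⁴)) · b³) · b⁵) · b²    [power of a product]
= (((((c¹⁶ · ((a³)⁴)) · ((a⁻²)⁴)) · ((c²)⁴)) · b³) · b⁵) · b²    [power of a power]
= (((((c¹⁶ · a¹²) · ((a⁻²)⁴)) · ((c²)⁴)) · b³) · b⁵) · b²    [power of a power]
= (((((c¹⁶ · a¹²) · a⁻⁸) · ((c²)⁴)) · b³) · b⁵) · b²    [power of a power]
= (((((c¹⁶ · a¹²) · a⁻⁸) · c⁸) · b³) · b⁵) · b²    [power of a power]
= a⁴b¹⁰c²⁴    [product of powers]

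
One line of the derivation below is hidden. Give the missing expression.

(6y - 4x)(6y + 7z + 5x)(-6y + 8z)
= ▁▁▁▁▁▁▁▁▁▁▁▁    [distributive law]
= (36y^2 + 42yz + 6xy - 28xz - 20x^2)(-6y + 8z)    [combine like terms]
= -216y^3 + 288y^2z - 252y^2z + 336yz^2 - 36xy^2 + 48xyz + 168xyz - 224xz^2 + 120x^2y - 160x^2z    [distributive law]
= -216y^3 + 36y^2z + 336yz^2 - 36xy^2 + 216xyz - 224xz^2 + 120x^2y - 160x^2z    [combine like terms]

Applying distributive law to the line above:

(36y^2 + 42yz + 30xy - 24xy - 28xz - 20x^2)(-6y + 8z)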